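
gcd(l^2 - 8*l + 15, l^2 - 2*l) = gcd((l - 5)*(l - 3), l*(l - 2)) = 1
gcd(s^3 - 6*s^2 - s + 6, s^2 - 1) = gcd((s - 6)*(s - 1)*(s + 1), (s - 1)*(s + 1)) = s^2 - 1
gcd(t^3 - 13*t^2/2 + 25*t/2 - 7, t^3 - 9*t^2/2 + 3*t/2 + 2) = t - 1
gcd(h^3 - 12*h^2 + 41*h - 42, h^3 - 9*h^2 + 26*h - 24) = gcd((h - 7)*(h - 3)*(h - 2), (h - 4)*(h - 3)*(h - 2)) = h^2 - 5*h + 6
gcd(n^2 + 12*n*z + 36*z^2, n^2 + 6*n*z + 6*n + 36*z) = n + 6*z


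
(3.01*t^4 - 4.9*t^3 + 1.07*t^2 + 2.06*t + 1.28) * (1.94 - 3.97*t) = -11.9497*t^5 + 25.2924*t^4 - 13.7539*t^3 - 6.1024*t^2 - 1.0852*t + 2.4832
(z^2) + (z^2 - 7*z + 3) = 2*z^2 - 7*z + 3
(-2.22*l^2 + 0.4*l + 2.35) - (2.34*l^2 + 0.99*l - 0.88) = -4.56*l^2 - 0.59*l + 3.23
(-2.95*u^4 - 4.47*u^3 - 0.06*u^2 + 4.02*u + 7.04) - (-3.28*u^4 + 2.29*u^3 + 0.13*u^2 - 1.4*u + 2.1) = 0.33*u^4 - 6.76*u^3 - 0.19*u^2 + 5.42*u + 4.94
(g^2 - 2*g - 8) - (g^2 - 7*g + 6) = 5*g - 14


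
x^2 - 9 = (x - 3)*(x + 3)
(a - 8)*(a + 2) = a^2 - 6*a - 16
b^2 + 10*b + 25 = (b + 5)^2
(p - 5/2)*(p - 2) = p^2 - 9*p/2 + 5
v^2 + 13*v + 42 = (v + 6)*(v + 7)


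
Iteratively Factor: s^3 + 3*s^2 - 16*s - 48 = (s - 4)*(s^2 + 7*s + 12) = (s - 4)*(s + 4)*(s + 3)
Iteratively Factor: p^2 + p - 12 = (p + 4)*(p - 3)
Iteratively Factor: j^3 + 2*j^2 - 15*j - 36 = (j + 3)*(j^2 - j - 12) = (j - 4)*(j + 3)*(j + 3)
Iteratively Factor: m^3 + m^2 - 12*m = (m + 4)*(m^2 - 3*m) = (m - 3)*(m + 4)*(m)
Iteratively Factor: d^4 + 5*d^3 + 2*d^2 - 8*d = (d)*(d^3 + 5*d^2 + 2*d - 8) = d*(d + 2)*(d^2 + 3*d - 4) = d*(d + 2)*(d + 4)*(d - 1)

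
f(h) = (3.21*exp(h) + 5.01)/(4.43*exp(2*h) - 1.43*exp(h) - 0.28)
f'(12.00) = 0.00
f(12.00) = 0.00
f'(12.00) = 0.00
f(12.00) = 0.00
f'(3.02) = -0.04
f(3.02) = 0.04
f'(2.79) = -0.06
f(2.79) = 0.05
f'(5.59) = -0.00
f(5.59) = 0.00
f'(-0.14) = -11.24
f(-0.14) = 4.27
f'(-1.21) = -25.15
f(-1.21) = -19.10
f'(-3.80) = 1.23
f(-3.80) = -16.40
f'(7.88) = -0.00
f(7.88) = 0.00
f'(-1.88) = -0.82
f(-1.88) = -13.92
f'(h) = (3.21*exp(h) + 5.01)*(-8.86*exp(2*h) + 1.43*exp(h))/(4.43*exp(2*h) - 1.43*exp(h) - 0.28)^2 + 3.21*exp(h)/(4.43*exp(2*h) - 1.43*exp(h) - 0.28) = (-14.2203*exp(2*h) - 44.3886*exp(h) + 6.2655)*exp(h)/(19.6249*exp(4*h) - 12.6698*exp(3*h) - 0.4359*exp(2*h) + 0.8008*exp(h) + 0.0784)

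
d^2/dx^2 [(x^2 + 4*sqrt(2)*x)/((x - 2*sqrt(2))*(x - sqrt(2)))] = 2*(7*sqrt(2)*x^3 - 12*x^2 - 48*sqrt(2)*x + 112)/(x^6 - 9*sqrt(2)*x^5 + 66*x^4 - 126*sqrt(2)*x^3 + 264*x^2 - 144*sqrt(2)*x + 64)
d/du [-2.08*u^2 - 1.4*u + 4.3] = -4.16*u - 1.4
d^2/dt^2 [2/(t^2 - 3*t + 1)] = 4*(-t^2 + 3*t + (2*t - 3)^2 - 1)/(t^2 - 3*t + 1)^3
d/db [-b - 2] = -1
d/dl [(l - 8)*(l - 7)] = 2*l - 15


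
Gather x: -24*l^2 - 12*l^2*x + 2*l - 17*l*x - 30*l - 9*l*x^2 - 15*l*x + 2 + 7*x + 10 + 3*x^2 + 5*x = -24*l^2 - 28*l + x^2*(3 - 9*l) + x*(-12*l^2 - 32*l + 12) + 12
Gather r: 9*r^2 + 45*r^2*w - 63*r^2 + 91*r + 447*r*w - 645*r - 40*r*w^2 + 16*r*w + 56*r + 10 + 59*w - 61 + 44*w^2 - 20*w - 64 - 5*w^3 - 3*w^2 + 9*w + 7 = r^2*(45*w - 54) + r*(-40*w^2 + 463*w - 498) - 5*w^3 + 41*w^2 + 48*w - 108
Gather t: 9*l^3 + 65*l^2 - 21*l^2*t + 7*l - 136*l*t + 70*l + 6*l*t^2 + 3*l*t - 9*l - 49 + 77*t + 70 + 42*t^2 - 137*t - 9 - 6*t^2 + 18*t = 9*l^3 + 65*l^2 + 68*l + t^2*(6*l + 36) + t*(-21*l^2 - 133*l - 42) + 12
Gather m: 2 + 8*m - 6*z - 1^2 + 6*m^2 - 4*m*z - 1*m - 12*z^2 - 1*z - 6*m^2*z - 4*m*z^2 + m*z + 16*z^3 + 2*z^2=m^2*(6 - 6*z) + m*(-4*z^2 - 3*z + 7) + 16*z^3 - 10*z^2 - 7*z + 1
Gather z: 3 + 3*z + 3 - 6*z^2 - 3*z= 6 - 6*z^2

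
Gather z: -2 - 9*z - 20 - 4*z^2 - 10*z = -4*z^2 - 19*z - 22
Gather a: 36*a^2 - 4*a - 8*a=36*a^2 - 12*a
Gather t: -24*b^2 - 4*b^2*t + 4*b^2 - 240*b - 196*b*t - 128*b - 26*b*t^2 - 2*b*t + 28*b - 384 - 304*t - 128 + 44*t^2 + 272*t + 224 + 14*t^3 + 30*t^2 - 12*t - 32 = -20*b^2 - 340*b + 14*t^3 + t^2*(74 - 26*b) + t*(-4*b^2 - 198*b - 44) - 320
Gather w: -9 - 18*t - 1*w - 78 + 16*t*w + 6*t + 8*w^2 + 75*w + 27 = -12*t + 8*w^2 + w*(16*t + 74) - 60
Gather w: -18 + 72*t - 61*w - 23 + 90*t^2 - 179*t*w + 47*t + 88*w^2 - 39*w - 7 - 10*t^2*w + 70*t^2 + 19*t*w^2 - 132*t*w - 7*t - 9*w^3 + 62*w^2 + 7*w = 160*t^2 + 112*t - 9*w^3 + w^2*(19*t + 150) + w*(-10*t^2 - 311*t - 93) - 48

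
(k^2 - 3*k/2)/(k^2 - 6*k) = (k - 3/2)/(k - 6)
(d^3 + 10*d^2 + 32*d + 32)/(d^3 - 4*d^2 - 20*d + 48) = (d^2 + 6*d + 8)/(d^2 - 8*d + 12)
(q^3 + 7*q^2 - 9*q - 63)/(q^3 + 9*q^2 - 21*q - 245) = (q^2 - 9)/(q^2 + 2*q - 35)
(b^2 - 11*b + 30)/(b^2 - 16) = (b^2 - 11*b + 30)/(b^2 - 16)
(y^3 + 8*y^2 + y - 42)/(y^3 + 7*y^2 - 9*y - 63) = (y - 2)/(y - 3)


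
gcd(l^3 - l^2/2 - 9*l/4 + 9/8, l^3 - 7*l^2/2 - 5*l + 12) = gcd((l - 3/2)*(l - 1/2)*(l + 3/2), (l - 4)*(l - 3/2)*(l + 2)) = l - 3/2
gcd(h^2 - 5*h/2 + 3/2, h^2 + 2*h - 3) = h - 1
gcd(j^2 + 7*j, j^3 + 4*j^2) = j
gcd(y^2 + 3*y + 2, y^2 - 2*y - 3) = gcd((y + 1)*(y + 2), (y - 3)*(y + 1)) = y + 1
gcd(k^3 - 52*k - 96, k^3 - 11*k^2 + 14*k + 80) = k^2 - 6*k - 16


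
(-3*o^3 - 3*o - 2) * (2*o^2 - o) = -6*o^5 + 3*o^4 - 6*o^3 - o^2 + 2*o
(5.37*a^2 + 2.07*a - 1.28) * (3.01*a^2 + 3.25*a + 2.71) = 16.1637*a^4 + 23.6832*a^3 + 17.4274*a^2 + 1.4497*a - 3.4688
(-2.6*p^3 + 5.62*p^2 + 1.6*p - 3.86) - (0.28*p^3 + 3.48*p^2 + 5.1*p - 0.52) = -2.88*p^3 + 2.14*p^2 - 3.5*p - 3.34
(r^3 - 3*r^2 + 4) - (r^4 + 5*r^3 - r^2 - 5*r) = -r^4 - 4*r^3 - 2*r^2 + 5*r + 4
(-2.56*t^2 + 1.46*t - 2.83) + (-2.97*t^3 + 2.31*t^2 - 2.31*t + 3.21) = -2.97*t^3 - 0.25*t^2 - 0.85*t + 0.38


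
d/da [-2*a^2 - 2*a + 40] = -4*a - 2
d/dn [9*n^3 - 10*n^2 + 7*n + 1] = 27*n^2 - 20*n + 7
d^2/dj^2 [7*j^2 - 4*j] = 14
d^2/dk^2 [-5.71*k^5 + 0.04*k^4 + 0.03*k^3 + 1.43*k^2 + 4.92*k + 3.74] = -114.2*k^3 + 0.48*k^2 + 0.18*k + 2.86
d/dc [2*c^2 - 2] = 4*c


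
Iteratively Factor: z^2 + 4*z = (z + 4)*(z)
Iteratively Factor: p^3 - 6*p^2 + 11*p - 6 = (p - 2)*(p^2 - 4*p + 3) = (p - 2)*(p - 1)*(p - 3)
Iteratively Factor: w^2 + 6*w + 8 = (w + 2)*(w + 4)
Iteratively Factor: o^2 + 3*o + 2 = (o + 1)*(o + 2)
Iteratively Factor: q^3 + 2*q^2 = (q + 2)*(q^2) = q*(q + 2)*(q)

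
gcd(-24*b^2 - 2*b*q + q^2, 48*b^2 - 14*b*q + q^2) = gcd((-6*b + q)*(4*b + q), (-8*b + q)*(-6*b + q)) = -6*b + q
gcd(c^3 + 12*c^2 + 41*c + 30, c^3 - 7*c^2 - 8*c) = c + 1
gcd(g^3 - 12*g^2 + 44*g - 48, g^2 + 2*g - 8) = g - 2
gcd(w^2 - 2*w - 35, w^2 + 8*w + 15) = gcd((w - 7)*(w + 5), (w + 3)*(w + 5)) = w + 5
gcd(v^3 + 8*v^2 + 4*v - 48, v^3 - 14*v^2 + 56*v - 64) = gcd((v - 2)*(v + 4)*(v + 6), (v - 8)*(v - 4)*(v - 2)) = v - 2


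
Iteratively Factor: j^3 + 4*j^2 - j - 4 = (j + 4)*(j^2 - 1) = (j - 1)*(j + 4)*(j + 1)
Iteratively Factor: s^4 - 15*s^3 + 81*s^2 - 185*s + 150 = (s - 5)*(s^3 - 10*s^2 + 31*s - 30) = (s - 5)*(s - 2)*(s^2 - 8*s + 15) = (s - 5)^2*(s - 2)*(s - 3)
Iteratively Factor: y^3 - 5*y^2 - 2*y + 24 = (y + 2)*(y^2 - 7*y + 12) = (y - 3)*(y + 2)*(y - 4)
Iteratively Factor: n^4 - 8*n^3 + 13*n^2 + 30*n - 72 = (n - 4)*(n^3 - 4*n^2 - 3*n + 18) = (n - 4)*(n - 3)*(n^2 - n - 6) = (n - 4)*(n - 3)*(n + 2)*(n - 3)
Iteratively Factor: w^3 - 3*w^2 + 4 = (w - 2)*(w^2 - w - 2) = (w - 2)^2*(w + 1)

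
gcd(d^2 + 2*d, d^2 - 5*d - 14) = d + 2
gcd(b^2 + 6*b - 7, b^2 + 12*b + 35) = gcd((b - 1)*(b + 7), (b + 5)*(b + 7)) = b + 7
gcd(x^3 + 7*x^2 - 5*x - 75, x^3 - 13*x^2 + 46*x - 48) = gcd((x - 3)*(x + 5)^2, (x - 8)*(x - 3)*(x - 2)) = x - 3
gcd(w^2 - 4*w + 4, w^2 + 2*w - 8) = w - 2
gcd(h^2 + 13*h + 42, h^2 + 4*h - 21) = h + 7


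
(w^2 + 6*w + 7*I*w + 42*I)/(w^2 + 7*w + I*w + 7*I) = (w^2 + w*(6 + 7*I) + 42*I)/(w^2 + w*(7 + I) + 7*I)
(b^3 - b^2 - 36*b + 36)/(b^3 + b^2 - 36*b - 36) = (b - 1)/(b + 1)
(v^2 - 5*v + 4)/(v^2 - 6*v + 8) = (v - 1)/(v - 2)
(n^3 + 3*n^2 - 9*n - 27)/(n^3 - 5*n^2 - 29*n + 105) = (n^2 + 6*n + 9)/(n^2 - 2*n - 35)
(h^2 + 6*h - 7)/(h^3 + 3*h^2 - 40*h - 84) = (h - 1)/(h^2 - 4*h - 12)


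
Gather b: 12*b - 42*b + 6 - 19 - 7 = -30*b - 20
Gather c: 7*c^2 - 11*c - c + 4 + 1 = 7*c^2 - 12*c + 5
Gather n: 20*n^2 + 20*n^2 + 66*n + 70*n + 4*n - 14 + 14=40*n^2 + 140*n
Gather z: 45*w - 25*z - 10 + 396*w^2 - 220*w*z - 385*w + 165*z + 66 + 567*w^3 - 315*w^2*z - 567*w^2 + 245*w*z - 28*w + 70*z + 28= 567*w^3 - 171*w^2 - 368*w + z*(-315*w^2 + 25*w + 210) + 84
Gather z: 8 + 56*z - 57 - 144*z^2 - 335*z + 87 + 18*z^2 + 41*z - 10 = -126*z^2 - 238*z + 28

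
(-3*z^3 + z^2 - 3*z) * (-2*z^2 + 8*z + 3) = 6*z^5 - 26*z^4 + 5*z^3 - 21*z^2 - 9*z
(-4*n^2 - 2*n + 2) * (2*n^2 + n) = -8*n^4 - 8*n^3 + 2*n^2 + 2*n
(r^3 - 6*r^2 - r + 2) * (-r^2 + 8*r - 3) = -r^5 + 14*r^4 - 50*r^3 + 8*r^2 + 19*r - 6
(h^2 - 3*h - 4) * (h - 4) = h^3 - 7*h^2 + 8*h + 16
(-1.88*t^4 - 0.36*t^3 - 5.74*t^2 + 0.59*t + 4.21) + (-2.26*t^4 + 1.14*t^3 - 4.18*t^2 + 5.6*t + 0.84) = -4.14*t^4 + 0.78*t^3 - 9.92*t^2 + 6.19*t + 5.05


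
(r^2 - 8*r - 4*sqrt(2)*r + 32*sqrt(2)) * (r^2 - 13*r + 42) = r^4 - 21*r^3 - 4*sqrt(2)*r^3 + 84*sqrt(2)*r^2 + 146*r^2 - 584*sqrt(2)*r - 336*r + 1344*sqrt(2)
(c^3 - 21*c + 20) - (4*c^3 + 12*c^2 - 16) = -3*c^3 - 12*c^2 - 21*c + 36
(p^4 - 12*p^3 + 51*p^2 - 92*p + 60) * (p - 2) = p^5 - 14*p^4 + 75*p^3 - 194*p^2 + 244*p - 120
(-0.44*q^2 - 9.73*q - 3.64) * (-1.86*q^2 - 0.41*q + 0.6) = 0.8184*q^4 + 18.2782*q^3 + 10.4957*q^2 - 4.3456*q - 2.184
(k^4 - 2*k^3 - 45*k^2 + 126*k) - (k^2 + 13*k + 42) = k^4 - 2*k^3 - 46*k^2 + 113*k - 42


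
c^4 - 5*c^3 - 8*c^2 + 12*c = c*(c - 6)*(c - 1)*(c + 2)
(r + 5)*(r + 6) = r^2 + 11*r + 30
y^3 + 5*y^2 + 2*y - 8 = (y - 1)*(y + 2)*(y + 4)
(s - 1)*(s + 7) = s^2 + 6*s - 7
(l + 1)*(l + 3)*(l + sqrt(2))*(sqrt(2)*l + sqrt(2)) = sqrt(2)*l^4 + 2*l^3 + 5*sqrt(2)*l^3 + 7*sqrt(2)*l^2 + 10*l^2 + 3*sqrt(2)*l + 14*l + 6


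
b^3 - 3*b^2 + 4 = (b - 2)^2*(b + 1)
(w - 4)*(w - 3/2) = w^2 - 11*w/2 + 6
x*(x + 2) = x^2 + 2*x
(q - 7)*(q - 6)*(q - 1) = q^3 - 14*q^2 + 55*q - 42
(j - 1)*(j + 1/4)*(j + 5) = j^3 + 17*j^2/4 - 4*j - 5/4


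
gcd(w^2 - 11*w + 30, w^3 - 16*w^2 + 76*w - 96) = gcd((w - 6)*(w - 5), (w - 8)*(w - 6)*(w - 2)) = w - 6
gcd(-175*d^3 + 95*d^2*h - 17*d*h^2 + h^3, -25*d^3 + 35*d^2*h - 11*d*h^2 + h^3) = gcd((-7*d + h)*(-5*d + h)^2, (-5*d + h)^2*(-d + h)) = 25*d^2 - 10*d*h + h^2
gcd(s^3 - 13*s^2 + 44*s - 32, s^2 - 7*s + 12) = s - 4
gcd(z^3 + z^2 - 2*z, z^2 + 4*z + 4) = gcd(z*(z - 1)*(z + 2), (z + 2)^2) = z + 2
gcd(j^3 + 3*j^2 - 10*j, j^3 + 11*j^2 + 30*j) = j^2 + 5*j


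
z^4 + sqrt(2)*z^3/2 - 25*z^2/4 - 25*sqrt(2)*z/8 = z*(z - 5/2)*(z + 5/2)*(z + sqrt(2)/2)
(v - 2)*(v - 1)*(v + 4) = v^3 + v^2 - 10*v + 8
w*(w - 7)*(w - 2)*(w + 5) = w^4 - 4*w^3 - 31*w^2 + 70*w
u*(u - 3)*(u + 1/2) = u^3 - 5*u^2/2 - 3*u/2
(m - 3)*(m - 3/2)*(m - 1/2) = m^3 - 5*m^2 + 27*m/4 - 9/4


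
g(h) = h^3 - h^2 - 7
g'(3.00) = 21.00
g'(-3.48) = 43.29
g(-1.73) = -15.17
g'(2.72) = 16.76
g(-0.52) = -7.41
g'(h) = 3*h^2 - 2*h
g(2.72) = 5.73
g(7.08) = 297.77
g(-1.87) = -17.04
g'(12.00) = 408.00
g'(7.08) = 136.22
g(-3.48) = -61.25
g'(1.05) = 1.21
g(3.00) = 11.00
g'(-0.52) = 1.85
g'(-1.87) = 14.23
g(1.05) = -6.94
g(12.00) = 1577.00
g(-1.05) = -9.26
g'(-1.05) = 5.41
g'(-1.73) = 12.44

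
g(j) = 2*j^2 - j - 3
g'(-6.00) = -25.00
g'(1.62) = 5.48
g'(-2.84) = -12.36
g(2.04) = 3.28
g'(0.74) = 1.96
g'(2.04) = 7.16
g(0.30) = -3.12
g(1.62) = 0.63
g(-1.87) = 5.86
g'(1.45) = 4.80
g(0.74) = -2.64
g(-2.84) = 15.97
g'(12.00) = 47.00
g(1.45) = -0.24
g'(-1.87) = -8.48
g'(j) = 4*j - 1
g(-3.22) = 20.96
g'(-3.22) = -13.88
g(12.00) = 273.00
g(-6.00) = 75.00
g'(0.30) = 0.20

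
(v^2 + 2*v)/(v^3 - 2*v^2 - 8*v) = 1/(v - 4)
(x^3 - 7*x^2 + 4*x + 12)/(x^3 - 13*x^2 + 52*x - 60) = (x + 1)/(x - 5)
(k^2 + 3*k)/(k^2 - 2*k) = (k + 3)/(k - 2)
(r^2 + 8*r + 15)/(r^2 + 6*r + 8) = (r^2 + 8*r + 15)/(r^2 + 6*r + 8)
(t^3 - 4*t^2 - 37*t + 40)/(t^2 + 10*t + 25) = (t^2 - 9*t + 8)/(t + 5)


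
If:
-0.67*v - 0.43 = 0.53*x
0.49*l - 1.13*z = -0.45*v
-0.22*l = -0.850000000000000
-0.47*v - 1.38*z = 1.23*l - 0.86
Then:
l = 3.86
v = -6.09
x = 6.88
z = -0.75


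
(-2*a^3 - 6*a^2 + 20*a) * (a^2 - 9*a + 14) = -2*a^5 + 12*a^4 + 46*a^3 - 264*a^2 + 280*a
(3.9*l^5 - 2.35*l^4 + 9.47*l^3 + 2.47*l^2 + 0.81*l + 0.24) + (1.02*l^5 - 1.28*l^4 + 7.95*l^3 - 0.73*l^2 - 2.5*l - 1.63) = 4.92*l^5 - 3.63*l^4 + 17.42*l^3 + 1.74*l^2 - 1.69*l - 1.39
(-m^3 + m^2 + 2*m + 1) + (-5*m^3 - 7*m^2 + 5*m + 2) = -6*m^3 - 6*m^2 + 7*m + 3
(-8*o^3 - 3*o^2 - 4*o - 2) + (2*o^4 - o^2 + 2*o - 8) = 2*o^4 - 8*o^3 - 4*o^2 - 2*o - 10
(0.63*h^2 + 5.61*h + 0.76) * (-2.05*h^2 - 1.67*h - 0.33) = -1.2915*h^4 - 12.5526*h^3 - 11.1346*h^2 - 3.1205*h - 0.2508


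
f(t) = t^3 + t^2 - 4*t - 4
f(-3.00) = -10.00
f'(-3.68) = 29.27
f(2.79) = 14.34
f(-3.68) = -25.57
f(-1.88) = 0.41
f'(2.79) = 24.93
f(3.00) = 20.00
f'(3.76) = 45.93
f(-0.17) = -3.30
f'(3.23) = 33.76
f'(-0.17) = -4.25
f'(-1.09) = -2.62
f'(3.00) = 29.00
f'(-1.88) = 2.84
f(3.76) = 48.25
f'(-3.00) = 17.00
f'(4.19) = 57.05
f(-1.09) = 0.25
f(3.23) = 27.21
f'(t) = 3*t^2 + 2*t - 4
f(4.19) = 70.36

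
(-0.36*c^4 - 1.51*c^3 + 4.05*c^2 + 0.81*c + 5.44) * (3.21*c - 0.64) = -1.1556*c^5 - 4.6167*c^4 + 13.9669*c^3 + 0.00810000000000022*c^2 + 16.944*c - 3.4816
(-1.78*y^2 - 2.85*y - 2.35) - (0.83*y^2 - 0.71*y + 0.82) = -2.61*y^2 - 2.14*y - 3.17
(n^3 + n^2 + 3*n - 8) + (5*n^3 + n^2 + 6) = 6*n^3 + 2*n^2 + 3*n - 2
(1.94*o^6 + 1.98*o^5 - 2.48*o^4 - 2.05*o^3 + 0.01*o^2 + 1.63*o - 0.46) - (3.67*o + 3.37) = 1.94*o^6 + 1.98*o^5 - 2.48*o^4 - 2.05*o^3 + 0.01*o^2 - 2.04*o - 3.83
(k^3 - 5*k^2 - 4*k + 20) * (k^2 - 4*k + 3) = k^5 - 9*k^4 + 19*k^3 + 21*k^2 - 92*k + 60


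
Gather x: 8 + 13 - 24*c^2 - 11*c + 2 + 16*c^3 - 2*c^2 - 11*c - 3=16*c^3 - 26*c^2 - 22*c + 20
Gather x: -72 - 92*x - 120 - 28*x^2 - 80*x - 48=-28*x^2 - 172*x - 240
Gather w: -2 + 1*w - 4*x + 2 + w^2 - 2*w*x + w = w^2 + w*(2 - 2*x) - 4*x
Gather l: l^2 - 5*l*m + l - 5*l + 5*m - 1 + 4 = l^2 + l*(-5*m - 4) + 5*m + 3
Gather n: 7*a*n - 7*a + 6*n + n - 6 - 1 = -7*a + n*(7*a + 7) - 7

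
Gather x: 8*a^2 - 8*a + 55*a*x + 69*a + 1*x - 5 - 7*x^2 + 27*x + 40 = 8*a^2 + 61*a - 7*x^2 + x*(55*a + 28) + 35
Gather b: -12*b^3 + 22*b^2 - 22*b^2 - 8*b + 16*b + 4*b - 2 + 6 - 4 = -12*b^3 + 12*b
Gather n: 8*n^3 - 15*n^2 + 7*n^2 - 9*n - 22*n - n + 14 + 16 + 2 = 8*n^3 - 8*n^2 - 32*n + 32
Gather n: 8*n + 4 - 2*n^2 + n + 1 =-2*n^2 + 9*n + 5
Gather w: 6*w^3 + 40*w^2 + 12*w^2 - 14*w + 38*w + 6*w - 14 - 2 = 6*w^3 + 52*w^2 + 30*w - 16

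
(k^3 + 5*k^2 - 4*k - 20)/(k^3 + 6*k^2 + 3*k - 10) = (k - 2)/(k - 1)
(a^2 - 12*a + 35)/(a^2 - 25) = (a - 7)/(a + 5)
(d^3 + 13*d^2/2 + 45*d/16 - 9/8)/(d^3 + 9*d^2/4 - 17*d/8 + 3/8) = (4*d^2 + 27*d + 18)/(2*(2*d^2 + 5*d - 3))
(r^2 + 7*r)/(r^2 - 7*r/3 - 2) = 3*r*(r + 7)/(3*r^2 - 7*r - 6)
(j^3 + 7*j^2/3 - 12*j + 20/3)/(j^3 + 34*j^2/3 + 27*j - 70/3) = (j - 2)/(j + 7)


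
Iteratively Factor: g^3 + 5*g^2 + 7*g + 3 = (g + 3)*(g^2 + 2*g + 1) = (g + 1)*(g + 3)*(g + 1)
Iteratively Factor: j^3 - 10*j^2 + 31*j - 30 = (j - 5)*(j^2 - 5*j + 6) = (j - 5)*(j - 3)*(j - 2)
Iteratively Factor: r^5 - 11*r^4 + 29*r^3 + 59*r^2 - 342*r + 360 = (r + 3)*(r^4 - 14*r^3 + 71*r^2 - 154*r + 120) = (r - 5)*(r + 3)*(r^3 - 9*r^2 + 26*r - 24) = (r - 5)*(r - 4)*(r + 3)*(r^2 - 5*r + 6) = (r - 5)*(r - 4)*(r - 2)*(r + 3)*(r - 3)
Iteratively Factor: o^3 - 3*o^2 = (o)*(o^2 - 3*o) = o*(o - 3)*(o)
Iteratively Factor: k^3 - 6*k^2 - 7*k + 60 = (k + 3)*(k^2 - 9*k + 20) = (k - 4)*(k + 3)*(k - 5)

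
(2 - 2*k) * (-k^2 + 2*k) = 2*k^3 - 6*k^2 + 4*k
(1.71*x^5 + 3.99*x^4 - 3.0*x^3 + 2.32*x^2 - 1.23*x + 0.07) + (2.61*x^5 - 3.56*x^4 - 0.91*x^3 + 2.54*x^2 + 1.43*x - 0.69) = 4.32*x^5 + 0.43*x^4 - 3.91*x^3 + 4.86*x^2 + 0.2*x - 0.62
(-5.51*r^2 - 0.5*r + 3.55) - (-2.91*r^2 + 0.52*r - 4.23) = -2.6*r^2 - 1.02*r + 7.78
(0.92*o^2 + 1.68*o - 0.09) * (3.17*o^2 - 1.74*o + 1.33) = 2.9164*o^4 + 3.7248*o^3 - 1.9849*o^2 + 2.391*o - 0.1197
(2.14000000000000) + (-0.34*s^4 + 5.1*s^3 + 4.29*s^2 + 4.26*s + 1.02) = -0.34*s^4 + 5.1*s^3 + 4.29*s^2 + 4.26*s + 3.16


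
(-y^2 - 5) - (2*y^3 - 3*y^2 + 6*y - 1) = -2*y^3 + 2*y^2 - 6*y - 4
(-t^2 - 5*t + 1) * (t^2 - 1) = -t^4 - 5*t^3 + 2*t^2 + 5*t - 1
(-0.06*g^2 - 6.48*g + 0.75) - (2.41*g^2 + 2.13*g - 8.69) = -2.47*g^2 - 8.61*g + 9.44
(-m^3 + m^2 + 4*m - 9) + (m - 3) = -m^3 + m^2 + 5*m - 12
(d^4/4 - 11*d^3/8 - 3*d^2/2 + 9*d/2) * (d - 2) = d^5/4 - 15*d^4/8 + 5*d^3/4 + 15*d^2/2 - 9*d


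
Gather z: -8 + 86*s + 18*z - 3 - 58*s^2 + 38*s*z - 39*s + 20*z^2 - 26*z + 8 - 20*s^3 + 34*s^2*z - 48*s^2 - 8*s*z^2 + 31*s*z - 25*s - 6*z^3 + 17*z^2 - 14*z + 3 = -20*s^3 - 106*s^2 + 22*s - 6*z^3 + z^2*(37 - 8*s) + z*(34*s^2 + 69*s - 22)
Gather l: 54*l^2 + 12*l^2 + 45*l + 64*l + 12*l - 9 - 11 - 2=66*l^2 + 121*l - 22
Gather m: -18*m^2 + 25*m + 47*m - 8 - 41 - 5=-18*m^2 + 72*m - 54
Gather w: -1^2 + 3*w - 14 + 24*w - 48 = 27*w - 63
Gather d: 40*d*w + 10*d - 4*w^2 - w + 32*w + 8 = d*(40*w + 10) - 4*w^2 + 31*w + 8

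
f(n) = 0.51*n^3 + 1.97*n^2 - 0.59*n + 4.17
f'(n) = 1.53*n^2 + 3.94*n - 0.59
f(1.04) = 6.26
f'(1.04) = 5.16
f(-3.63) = 7.88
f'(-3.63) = 5.27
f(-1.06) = 6.40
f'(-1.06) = -3.05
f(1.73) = 11.69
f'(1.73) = 10.81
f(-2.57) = 10.04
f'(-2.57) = -0.61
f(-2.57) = 10.04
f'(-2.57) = -0.61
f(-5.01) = -7.56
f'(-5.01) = 18.07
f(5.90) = 174.01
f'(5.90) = 75.92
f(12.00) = 1162.05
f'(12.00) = 267.01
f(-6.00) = -31.53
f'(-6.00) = 30.85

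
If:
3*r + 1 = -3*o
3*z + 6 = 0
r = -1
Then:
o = 2/3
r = -1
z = -2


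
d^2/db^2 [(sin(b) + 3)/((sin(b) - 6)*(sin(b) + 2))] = (-sin(b)^5 - 16*sin(b)^4 - 34*sin(b)^3 - 126*sin(b)^2 + 72)/((sin(b) - 6)^3*(sin(b) + 2)^3)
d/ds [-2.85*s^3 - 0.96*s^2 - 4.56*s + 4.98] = -8.55*s^2 - 1.92*s - 4.56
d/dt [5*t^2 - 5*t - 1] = 10*t - 5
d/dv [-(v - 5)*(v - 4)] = 9 - 2*v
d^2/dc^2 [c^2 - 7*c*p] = 2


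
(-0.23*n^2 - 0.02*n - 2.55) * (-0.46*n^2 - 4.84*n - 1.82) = 0.1058*n^4 + 1.1224*n^3 + 1.6884*n^2 + 12.3784*n + 4.641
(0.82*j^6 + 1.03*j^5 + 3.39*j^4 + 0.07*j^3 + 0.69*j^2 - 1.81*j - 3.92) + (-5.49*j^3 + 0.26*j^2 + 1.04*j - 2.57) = 0.82*j^6 + 1.03*j^5 + 3.39*j^4 - 5.42*j^3 + 0.95*j^2 - 0.77*j - 6.49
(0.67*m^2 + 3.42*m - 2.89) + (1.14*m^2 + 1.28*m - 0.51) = 1.81*m^2 + 4.7*m - 3.4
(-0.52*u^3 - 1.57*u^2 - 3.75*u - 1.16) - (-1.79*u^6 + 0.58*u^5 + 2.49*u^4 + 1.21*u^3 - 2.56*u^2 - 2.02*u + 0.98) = 1.79*u^6 - 0.58*u^5 - 2.49*u^4 - 1.73*u^3 + 0.99*u^2 - 1.73*u - 2.14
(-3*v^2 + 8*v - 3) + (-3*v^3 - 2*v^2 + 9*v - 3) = -3*v^3 - 5*v^2 + 17*v - 6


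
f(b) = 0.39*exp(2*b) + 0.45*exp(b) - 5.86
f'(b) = 0.78*exp(2*b) + 0.45*exp(b)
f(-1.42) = -5.73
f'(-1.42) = 0.15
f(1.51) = 4.17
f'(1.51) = 18.02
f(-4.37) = -5.85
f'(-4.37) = 0.01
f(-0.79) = -5.58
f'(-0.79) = 0.36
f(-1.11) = -5.67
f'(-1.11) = 0.23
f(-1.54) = -5.75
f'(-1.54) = 0.13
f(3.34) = 317.40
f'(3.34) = 633.83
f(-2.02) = -5.79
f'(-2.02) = 0.07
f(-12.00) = -5.86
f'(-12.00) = 0.00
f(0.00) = -5.02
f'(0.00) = 1.23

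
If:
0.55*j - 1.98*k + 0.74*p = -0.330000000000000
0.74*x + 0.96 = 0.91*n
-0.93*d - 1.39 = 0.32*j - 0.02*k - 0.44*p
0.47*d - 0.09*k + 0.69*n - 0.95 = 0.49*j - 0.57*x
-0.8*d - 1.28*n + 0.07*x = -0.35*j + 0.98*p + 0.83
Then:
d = -0.544643910643381*x - 1.61985776660461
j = 1.69537491962178*x - 1.83688920887833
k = 0.493139472020464*x - 0.926059444907719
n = 0.813186813186813*x + 1.05494505494505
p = 0.0594053362277607*x - 1.55852518383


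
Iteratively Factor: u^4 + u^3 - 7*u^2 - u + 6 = (u + 3)*(u^3 - 2*u^2 - u + 2) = (u + 1)*(u + 3)*(u^2 - 3*u + 2) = (u - 1)*(u + 1)*(u + 3)*(u - 2)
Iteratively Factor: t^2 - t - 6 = (t + 2)*(t - 3)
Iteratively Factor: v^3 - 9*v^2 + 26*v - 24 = (v - 3)*(v^2 - 6*v + 8) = (v - 4)*(v - 3)*(v - 2)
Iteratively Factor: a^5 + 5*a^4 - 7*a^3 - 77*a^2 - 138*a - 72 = (a + 3)*(a^4 + 2*a^3 - 13*a^2 - 38*a - 24) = (a + 1)*(a + 3)*(a^3 + a^2 - 14*a - 24) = (a + 1)*(a + 3)^2*(a^2 - 2*a - 8) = (a - 4)*(a + 1)*(a + 3)^2*(a + 2)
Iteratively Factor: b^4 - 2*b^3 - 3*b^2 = (b)*(b^3 - 2*b^2 - 3*b) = b*(b + 1)*(b^2 - 3*b) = b*(b - 3)*(b + 1)*(b)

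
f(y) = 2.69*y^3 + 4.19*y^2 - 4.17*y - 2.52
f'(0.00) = -4.17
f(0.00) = -2.52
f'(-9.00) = 574.08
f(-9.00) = -1586.61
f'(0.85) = 8.78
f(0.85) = -1.39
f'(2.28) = 56.89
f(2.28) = 41.64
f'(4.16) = 170.35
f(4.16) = 246.30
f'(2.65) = 74.71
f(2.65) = 65.91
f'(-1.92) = 9.49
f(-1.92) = 1.89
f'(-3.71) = 75.82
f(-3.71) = -66.74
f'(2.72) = 78.33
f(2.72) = 71.27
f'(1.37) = 22.46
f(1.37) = 6.55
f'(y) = 8.07*y^2 + 8.38*y - 4.17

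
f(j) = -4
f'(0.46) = 0.00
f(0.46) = -4.00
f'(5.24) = 0.00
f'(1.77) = 0.00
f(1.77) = -4.00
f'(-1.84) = 0.00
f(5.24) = -4.00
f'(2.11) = 0.00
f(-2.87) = -4.00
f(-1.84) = -4.00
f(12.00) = -4.00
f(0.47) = -4.00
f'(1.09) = 0.00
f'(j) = 0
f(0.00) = -4.00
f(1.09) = -4.00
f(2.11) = -4.00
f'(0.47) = 0.00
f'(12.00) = 0.00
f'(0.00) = 0.00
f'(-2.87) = 0.00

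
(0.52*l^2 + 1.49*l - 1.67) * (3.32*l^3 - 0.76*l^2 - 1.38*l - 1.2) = 1.7264*l^5 + 4.5516*l^4 - 7.3944*l^3 - 1.411*l^2 + 0.5166*l + 2.004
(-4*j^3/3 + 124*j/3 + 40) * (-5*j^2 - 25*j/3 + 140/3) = 20*j^5/3 + 100*j^4/9 - 2420*j^3/9 - 4900*j^2/9 + 14360*j/9 + 5600/3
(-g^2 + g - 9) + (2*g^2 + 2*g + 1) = g^2 + 3*g - 8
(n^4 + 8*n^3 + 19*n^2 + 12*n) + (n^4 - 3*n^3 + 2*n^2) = 2*n^4 + 5*n^3 + 21*n^2 + 12*n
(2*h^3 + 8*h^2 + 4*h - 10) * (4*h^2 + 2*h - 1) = 8*h^5 + 36*h^4 + 30*h^3 - 40*h^2 - 24*h + 10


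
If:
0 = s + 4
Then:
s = -4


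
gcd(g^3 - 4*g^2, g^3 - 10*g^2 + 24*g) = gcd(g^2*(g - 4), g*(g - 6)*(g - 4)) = g^2 - 4*g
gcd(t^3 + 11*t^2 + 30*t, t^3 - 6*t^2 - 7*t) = t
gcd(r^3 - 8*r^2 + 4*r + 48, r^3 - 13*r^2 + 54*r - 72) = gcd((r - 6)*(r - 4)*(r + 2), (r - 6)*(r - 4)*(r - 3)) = r^2 - 10*r + 24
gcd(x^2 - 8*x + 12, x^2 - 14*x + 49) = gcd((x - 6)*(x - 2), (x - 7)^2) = 1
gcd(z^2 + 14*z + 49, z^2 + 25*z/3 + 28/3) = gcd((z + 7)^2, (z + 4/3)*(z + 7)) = z + 7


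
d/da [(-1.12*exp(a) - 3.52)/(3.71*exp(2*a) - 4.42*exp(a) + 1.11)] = (4.1552*exp(2*a) + 26.1184*exp(a) - 16.8016)*exp(a)/(13.7641*exp(4*a) - 32.7964*exp(3*a) + 27.7726*exp(2*a) - 9.8124*exp(a) + 1.2321)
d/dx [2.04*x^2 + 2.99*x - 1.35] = 4.08*x + 2.99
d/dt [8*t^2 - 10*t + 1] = 16*t - 10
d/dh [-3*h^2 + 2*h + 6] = 2 - 6*h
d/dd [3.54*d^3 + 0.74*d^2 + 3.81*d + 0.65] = 10.62*d^2 + 1.48*d + 3.81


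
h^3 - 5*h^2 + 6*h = h*(h - 3)*(h - 2)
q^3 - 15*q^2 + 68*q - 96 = (q - 8)*(q - 4)*(q - 3)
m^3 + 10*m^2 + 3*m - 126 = (m - 3)*(m + 6)*(m + 7)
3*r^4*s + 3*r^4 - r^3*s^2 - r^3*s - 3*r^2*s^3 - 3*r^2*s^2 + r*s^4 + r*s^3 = (-3*r + s)*(-r + s)*(r + s)*(r*s + r)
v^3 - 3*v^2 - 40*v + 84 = (v - 7)*(v - 2)*(v + 6)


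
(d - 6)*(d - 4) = d^2 - 10*d + 24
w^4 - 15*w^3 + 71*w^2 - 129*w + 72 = (w - 8)*(w - 3)^2*(w - 1)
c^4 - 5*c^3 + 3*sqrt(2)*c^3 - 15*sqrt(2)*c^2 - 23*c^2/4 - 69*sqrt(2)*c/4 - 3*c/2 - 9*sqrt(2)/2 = (c - 6)*(c + 1/2)^2*(c + 3*sqrt(2))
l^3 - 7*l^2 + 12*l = l*(l - 4)*(l - 3)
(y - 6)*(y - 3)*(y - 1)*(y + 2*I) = y^4 - 10*y^3 + 2*I*y^3 + 27*y^2 - 20*I*y^2 - 18*y + 54*I*y - 36*I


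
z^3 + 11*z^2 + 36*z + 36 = (z + 2)*(z + 3)*(z + 6)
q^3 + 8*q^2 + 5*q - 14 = (q - 1)*(q + 2)*(q + 7)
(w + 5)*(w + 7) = w^2 + 12*w + 35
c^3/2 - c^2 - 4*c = c*(c/2 + 1)*(c - 4)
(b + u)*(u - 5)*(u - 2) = b*u^2 - 7*b*u + 10*b + u^3 - 7*u^2 + 10*u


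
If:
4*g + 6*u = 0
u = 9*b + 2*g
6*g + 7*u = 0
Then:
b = 0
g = 0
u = 0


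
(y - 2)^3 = y^3 - 6*y^2 + 12*y - 8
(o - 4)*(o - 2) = o^2 - 6*o + 8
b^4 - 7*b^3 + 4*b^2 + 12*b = b*(b - 6)*(b - 2)*(b + 1)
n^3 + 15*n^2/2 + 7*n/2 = n*(n + 1/2)*(n + 7)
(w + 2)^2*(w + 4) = w^3 + 8*w^2 + 20*w + 16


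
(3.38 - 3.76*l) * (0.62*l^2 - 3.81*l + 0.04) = -2.3312*l^3 + 16.4212*l^2 - 13.0282*l + 0.1352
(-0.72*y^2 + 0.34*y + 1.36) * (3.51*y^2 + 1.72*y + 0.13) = -2.5272*y^4 - 0.0449999999999999*y^3 + 5.2648*y^2 + 2.3834*y + 0.1768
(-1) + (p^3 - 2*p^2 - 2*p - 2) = p^3 - 2*p^2 - 2*p - 3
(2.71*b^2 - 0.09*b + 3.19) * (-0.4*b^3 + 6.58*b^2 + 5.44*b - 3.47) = -1.084*b^5 + 17.8678*b^4 + 12.8742*b^3 + 11.0969*b^2 + 17.6659*b - 11.0693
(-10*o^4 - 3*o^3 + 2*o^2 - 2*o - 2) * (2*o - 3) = -20*o^5 + 24*o^4 + 13*o^3 - 10*o^2 + 2*o + 6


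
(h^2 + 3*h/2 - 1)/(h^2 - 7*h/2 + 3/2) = (h + 2)/(h - 3)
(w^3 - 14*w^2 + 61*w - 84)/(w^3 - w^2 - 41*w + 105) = (w^2 - 11*w + 28)/(w^2 + 2*w - 35)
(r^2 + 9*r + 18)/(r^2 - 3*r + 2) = (r^2 + 9*r + 18)/(r^2 - 3*r + 2)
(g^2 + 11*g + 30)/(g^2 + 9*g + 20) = (g + 6)/(g + 4)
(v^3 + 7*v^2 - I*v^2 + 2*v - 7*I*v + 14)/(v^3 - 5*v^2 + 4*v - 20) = (v^2 + v*(7 + I) + 7*I)/(v^2 + v*(-5 + 2*I) - 10*I)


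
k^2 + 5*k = k*(k + 5)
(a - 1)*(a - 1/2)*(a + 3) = a^3 + 3*a^2/2 - 4*a + 3/2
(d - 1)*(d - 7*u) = d^2 - 7*d*u - d + 7*u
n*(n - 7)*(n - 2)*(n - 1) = n^4 - 10*n^3 + 23*n^2 - 14*n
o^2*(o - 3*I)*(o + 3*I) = o^4 + 9*o^2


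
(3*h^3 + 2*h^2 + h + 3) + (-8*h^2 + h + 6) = 3*h^3 - 6*h^2 + 2*h + 9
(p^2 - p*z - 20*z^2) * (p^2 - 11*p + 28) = p^4 - p^3*z - 11*p^3 - 20*p^2*z^2 + 11*p^2*z + 28*p^2 + 220*p*z^2 - 28*p*z - 560*z^2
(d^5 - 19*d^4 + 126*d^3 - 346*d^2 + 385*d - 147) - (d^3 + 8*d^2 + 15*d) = d^5 - 19*d^4 + 125*d^3 - 354*d^2 + 370*d - 147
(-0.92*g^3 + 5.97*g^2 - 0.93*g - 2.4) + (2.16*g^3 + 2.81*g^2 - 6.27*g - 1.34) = 1.24*g^3 + 8.78*g^2 - 7.2*g - 3.74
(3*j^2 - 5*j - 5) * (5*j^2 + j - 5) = 15*j^4 - 22*j^3 - 45*j^2 + 20*j + 25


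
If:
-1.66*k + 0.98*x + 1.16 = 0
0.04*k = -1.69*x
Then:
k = 0.69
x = -0.02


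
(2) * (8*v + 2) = 16*v + 4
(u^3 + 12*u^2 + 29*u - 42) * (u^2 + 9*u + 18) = u^5 + 21*u^4 + 155*u^3 + 435*u^2 + 144*u - 756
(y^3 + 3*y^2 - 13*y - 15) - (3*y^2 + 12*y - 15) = y^3 - 25*y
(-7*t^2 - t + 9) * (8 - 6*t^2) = 42*t^4 + 6*t^3 - 110*t^2 - 8*t + 72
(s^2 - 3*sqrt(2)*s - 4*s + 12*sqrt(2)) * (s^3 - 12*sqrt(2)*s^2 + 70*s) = s^5 - 15*sqrt(2)*s^4 - 4*s^4 + 60*sqrt(2)*s^3 + 142*s^3 - 568*s^2 - 210*sqrt(2)*s^2 + 840*sqrt(2)*s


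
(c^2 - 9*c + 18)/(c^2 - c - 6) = (c - 6)/(c + 2)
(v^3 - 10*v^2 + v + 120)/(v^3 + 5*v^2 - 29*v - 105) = (v - 8)/(v + 7)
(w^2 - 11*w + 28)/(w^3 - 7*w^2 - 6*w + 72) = (w - 7)/(w^2 - 3*w - 18)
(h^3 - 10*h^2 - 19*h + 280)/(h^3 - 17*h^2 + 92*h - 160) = (h^2 - 2*h - 35)/(h^2 - 9*h + 20)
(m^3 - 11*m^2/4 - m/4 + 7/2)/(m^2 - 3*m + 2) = (4*m^2 - 3*m - 7)/(4*(m - 1))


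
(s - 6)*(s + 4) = s^2 - 2*s - 24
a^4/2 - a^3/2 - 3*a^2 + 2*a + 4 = (a/2 + 1)*(a - 2)^2*(a + 1)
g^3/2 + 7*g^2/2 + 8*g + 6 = (g/2 + 1)*(g + 2)*(g + 3)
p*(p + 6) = p^2 + 6*p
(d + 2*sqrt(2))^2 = d^2 + 4*sqrt(2)*d + 8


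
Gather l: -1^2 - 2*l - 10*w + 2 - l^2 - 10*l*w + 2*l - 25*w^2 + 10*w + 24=-l^2 - 10*l*w - 25*w^2 + 25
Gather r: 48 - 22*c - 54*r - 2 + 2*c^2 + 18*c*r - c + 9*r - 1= 2*c^2 - 23*c + r*(18*c - 45) + 45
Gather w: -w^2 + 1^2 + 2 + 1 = 4 - w^2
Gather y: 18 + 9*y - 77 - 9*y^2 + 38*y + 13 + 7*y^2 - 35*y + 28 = -2*y^2 + 12*y - 18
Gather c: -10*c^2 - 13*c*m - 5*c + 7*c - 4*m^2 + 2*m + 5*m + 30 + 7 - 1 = -10*c^2 + c*(2 - 13*m) - 4*m^2 + 7*m + 36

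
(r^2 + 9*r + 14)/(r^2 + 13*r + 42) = (r + 2)/(r + 6)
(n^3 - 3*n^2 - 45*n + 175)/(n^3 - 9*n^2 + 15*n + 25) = (n + 7)/(n + 1)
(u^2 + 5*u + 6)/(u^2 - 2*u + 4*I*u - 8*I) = (u^2 + 5*u + 6)/(u^2 + u*(-2 + 4*I) - 8*I)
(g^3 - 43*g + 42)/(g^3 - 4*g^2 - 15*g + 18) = (g + 7)/(g + 3)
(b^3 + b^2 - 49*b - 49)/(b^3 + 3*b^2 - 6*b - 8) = (b^2 - 49)/(b^2 + 2*b - 8)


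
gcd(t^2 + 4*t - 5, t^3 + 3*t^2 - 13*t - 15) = t + 5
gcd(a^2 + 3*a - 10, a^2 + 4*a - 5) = a + 5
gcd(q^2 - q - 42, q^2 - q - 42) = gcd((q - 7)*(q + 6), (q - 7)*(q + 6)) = q^2 - q - 42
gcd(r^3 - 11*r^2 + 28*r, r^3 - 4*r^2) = r^2 - 4*r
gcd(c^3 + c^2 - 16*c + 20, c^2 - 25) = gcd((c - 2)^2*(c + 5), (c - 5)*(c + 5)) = c + 5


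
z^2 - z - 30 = (z - 6)*(z + 5)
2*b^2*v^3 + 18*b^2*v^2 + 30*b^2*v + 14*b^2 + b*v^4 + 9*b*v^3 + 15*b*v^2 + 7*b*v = (2*b + v)*(v + 1)*(v + 7)*(b*v + b)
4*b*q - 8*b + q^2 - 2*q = (4*b + q)*(q - 2)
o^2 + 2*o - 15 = (o - 3)*(o + 5)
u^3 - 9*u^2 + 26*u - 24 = (u - 4)*(u - 3)*(u - 2)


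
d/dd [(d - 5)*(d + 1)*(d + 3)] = 3*d^2 - 2*d - 17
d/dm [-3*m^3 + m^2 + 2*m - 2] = -9*m^2 + 2*m + 2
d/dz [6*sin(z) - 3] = 6*cos(z)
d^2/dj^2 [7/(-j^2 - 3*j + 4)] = 14*(j^2 + 3*j - (2*j + 3)^2 - 4)/(j^2 + 3*j - 4)^3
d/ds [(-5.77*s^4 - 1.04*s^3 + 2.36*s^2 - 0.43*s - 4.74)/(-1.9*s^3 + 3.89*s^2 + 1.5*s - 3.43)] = (10.963*s^6 - 44.8906*s^5 - 25.5266*s^4 + 74.4104*s^3 - 11.1037*s^2 + 20.6876*s + 8.5849)/(3.61*s^6 - 14.782*s^5 + 9.4321*s^4 + 24.704*s^3 - 24.4354*s^2 - 10.29*s + 11.7649)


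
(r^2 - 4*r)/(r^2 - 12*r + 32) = r/(r - 8)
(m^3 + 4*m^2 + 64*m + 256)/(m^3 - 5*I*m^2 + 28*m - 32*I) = (m^2 + m*(4 + 8*I) + 32*I)/(m^2 + 3*I*m + 4)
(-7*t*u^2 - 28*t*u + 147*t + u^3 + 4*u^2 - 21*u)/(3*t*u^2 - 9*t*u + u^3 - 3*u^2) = (-7*t*u - 49*t + u^2 + 7*u)/(u*(3*t + u))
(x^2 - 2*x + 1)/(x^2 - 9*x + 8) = (x - 1)/(x - 8)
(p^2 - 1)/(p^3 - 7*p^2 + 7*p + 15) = (p - 1)/(p^2 - 8*p + 15)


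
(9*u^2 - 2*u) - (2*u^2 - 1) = 7*u^2 - 2*u + 1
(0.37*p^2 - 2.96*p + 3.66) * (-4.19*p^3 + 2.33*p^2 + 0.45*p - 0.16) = -1.5503*p^5 + 13.2645*p^4 - 22.0657*p^3 + 7.1366*p^2 + 2.1206*p - 0.5856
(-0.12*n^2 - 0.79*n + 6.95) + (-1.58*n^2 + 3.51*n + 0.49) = -1.7*n^2 + 2.72*n + 7.44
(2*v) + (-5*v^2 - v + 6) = -5*v^2 + v + 6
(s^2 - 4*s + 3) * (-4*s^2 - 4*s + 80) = -4*s^4 + 12*s^3 + 84*s^2 - 332*s + 240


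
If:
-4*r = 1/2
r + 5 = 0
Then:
No Solution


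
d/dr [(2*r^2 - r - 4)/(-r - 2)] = 2*(-r^2 - 4*r - 1)/(r^2 + 4*r + 4)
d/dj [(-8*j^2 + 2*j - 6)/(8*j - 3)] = 2*(-32*j^2 + 24*j + 21)/(64*j^2 - 48*j + 9)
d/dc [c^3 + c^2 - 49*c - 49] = 3*c^2 + 2*c - 49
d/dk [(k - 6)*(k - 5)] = 2*k - 11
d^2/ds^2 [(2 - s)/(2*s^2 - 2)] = (4*s^2*(2 - s) + (3*s - 2)*(s^2 - 1))/(s^2 - 1)^3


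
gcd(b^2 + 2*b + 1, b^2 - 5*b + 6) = 1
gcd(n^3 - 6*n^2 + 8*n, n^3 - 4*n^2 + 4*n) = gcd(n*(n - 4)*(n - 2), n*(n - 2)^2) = n^2 - 2*n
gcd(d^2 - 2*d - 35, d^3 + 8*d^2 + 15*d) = d + 5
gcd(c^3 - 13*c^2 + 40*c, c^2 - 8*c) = c^2 - 8*c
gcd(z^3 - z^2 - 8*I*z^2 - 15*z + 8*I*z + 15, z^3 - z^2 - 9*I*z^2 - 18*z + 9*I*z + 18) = z^2 + z*(-1 - 3*I) + 3*I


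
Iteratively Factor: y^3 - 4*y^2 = (y - 4)*(y^2) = y*(y - 4)*(y)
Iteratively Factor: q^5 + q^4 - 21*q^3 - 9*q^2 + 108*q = (q - 3)*(q^4 + 4*q^3 - 9*q^2 - 36*q) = (q - 3)^2*(q^3 + 7*q^2 + 12*q) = q*(q - 3)^2*(q^2 + 7*q + 12) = q*(q - 3)^2*(q + 3)*(q + 4)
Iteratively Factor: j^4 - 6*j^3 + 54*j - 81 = (j + 3)*(j^3 - 9*j^2 + 27*j - 27) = (j - 3)*(j + 3)*(j^2 - 6*j + 9) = (j - 3)^2*(j + 3)*(j - 3)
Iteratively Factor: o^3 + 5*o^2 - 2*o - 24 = (o - 2)*(o^2 + 7*o + 12) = (o - 2)*(o + 4)*(o + 3)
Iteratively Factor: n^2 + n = (n)*(n + 1)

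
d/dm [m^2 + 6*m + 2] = 2*m + 6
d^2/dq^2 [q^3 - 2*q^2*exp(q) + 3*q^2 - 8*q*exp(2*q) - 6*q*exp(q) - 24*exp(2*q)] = -2*q^2*exp(q) - 32*q*exp(2*q) - 14*q*exp(q) + 6*q - 128*exp(2*q) - 16*exp(q) + 6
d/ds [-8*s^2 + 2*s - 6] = 2 - 16*s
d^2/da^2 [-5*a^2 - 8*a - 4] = -10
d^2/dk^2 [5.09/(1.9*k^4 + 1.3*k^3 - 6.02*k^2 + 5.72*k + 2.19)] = ((-116.052*k^2 - 39.702*k + 61.2836)*(1.9*k^4 + 1.3*k^3 - 6.02*k^2 + 5.72*k + 2.19) + 5.09*(7.6*k^3 + 3.9*k^2 - 12.04*k + 5.72)*(15.2*k^3 + 7.8*k^2 - 24.08*k + 11.44))/(1.9*k^4 + 1.3*k^3 - 6.02*k^2 + 5.72*k + 2.19)^3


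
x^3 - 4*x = x*(x - 2)*(x + 2)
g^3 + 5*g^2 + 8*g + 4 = (g + 1)*(g + 2)^2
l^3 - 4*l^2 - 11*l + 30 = (l - 5)*(l - 2)*(l + 3)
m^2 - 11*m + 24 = (m - 8)*(m - 3)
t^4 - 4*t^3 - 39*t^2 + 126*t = t*(t - 7)*(t - 3)*(t + 6)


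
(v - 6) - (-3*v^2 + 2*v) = 3*v^2 - v - 6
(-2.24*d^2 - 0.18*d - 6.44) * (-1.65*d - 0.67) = 3.696*d^3 + 1.7978*d^2 + 10.7466*d + 4.3148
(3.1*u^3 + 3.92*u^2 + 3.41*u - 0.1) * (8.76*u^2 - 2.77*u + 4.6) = 27.156*u^5 + 25.7522*u^4 + 33.2732*u^3 + 7.7103*u^2 + 15.963*u - 0.46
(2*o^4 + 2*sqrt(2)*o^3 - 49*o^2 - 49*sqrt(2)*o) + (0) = 2*o^4 + 2*sqrt(2)*o^3 - 49*o^2 - 49*sqrt(2)*o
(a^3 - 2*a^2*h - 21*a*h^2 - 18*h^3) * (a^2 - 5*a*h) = a^5 - 7*a^4*h - 11*a^3*h^2 + 87*a^2*h^3 + 90*a*h^4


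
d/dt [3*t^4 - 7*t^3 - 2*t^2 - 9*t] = 12*t^3 - 21*t^2 - 4*t - 9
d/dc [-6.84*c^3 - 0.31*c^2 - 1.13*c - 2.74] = -20.52*c^2 - 0.62*c - 1.13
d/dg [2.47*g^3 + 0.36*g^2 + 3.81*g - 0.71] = 7.41*g^2 + 0.72*g + 3.81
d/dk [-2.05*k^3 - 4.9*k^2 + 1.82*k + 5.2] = -6.15*k^2 - 9.8*k + 1.82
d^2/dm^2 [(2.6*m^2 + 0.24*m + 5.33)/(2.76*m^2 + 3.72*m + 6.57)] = (-49.7329919999999*m^3 - 39.267072*m^2 + 302.233248*m + 166.94352)/(21.024576*m^6 + 85.012416*m^5 + 264.724848*m^4 + 456.211872*m^3 + 630.160236*m^2 + 481.720284*m + 283.593393)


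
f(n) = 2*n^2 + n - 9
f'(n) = 4*n + 1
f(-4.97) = 35.43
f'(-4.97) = -18.88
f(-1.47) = -6.15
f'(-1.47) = -4.88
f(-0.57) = -8.92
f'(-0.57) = -1.28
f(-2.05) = -2.64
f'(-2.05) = -7.20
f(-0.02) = -9.02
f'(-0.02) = 0.92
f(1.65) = -1.90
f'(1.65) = 7.60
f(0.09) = -8.89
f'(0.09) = 1.36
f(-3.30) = 9.48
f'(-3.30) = -12.20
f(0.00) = -9.00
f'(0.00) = 1.00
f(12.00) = 291.00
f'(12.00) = 49.00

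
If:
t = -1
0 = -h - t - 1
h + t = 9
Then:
No Solution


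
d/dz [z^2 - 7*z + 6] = 2*z - 7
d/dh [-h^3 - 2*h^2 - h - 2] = -3*h^2 - 4*h - 1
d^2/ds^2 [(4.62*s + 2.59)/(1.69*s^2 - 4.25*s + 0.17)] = ((30.5158 - 46.8468*s)*(1.69*s^2 - 4.25*s + 0.17) + (3.38*s - 4.25)*(4.62*s + 2.59)*(6.76*s - 8.5))/(1.69*s^2 - 4.25*s + 0.17)^3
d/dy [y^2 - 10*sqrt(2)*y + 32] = 2*y - 10*sqrt(2)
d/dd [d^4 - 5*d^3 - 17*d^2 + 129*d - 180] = 4*d^3 - 15*d^2 - 34*d + 129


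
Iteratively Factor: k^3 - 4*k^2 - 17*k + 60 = (k + 4)*(k^2 - 8*k + 15) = (k - 5)*(k + 4)*(k - 3)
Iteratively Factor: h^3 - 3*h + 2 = (h - 1)*(h^2 + h - 2) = (h - 1)*(h + 2)*(h - 1)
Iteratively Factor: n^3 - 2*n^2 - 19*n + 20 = (n - 1)*(n^2 - n - 20) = (n - 5)*(n - 1)*(n + 4)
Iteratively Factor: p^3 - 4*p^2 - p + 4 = (p + 1)*(p^2 - 5*p + 4) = (p - 1)*(p + 1)*(p - 4)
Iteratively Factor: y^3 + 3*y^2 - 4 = (y + 2)*(y^2 + y - 2) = (y + 2)^2*(y - 1)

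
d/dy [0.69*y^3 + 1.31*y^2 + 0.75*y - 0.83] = 2.07*y^2 + 2.62*y + 0.75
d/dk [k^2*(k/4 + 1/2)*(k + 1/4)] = k*(16*k^2 + 27*k + 4)/16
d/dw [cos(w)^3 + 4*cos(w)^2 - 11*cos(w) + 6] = (-3*cos(w)^2 - 8*cos(w) + 11)*sin(w)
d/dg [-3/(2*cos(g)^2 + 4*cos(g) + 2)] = -3*sin(g)/(cos(g) + 1)^3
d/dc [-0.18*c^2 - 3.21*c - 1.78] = -0.36*c - 3.21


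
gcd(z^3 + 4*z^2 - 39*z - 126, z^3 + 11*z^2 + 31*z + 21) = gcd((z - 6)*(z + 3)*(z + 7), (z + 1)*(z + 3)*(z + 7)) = z^2 + 10*z + 21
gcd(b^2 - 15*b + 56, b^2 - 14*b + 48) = b - 8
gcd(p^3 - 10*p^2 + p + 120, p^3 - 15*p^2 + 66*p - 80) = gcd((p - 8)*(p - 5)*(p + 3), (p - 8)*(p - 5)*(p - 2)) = p^2 - 13*p + 40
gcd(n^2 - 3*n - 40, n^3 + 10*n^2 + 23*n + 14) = 1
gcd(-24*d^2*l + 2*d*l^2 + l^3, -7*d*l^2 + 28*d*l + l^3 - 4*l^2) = l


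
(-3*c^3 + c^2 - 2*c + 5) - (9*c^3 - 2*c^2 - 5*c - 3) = -12*c^3 + 3*c^2 + 3*c + 8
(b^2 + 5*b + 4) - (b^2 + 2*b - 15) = 3*b + 19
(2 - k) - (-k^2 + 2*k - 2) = k^2 - 3*k + 4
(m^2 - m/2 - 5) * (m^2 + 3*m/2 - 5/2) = m^4 + m^3 - 33*m^2/4 - 25*m/4 + 25/2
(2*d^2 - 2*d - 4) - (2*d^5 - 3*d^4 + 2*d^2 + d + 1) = -2*d^5 + 3*d^4 - 3*d - 5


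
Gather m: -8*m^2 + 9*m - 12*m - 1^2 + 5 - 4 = -8*m^2 - 3*m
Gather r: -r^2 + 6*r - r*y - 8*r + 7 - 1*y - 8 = -r^2 + r*(-y - 2) - y - 1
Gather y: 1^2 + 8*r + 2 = 8*r + 3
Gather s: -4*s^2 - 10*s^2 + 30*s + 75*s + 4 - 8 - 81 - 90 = -14*s^2 + 105*s - 175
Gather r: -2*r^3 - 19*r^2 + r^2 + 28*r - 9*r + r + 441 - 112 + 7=-2*r^3 - 18*r^2 + 20*r + 336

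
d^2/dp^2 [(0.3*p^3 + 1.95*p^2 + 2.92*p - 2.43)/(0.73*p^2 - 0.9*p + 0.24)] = (-2.22044604925031e-16*p^5 - 8.88178419700125e-16*p^4 + 6.055316*p^3 - 10.208322*p^2 + 6.613236*p - 1.599048)/(0.389017*p^6 - 1.43883*p^5 + 2.157588*p^4 - 1.67508*p^3 + 0.709344*p^2 - 0.15552*p + 0.013824)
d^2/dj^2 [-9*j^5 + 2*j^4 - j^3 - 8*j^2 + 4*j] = -180*j^3 + 24*j^2 - 6*j - 16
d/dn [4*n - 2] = 4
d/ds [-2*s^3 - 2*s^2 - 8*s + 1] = -6*s^2 - 4*s - 8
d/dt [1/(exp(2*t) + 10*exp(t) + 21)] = 2*(-exp(t) - 5)*exp(t)/(exp(2*t) + 10*exp(t) + 21)^2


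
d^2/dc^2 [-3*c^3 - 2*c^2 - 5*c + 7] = -18*c - 4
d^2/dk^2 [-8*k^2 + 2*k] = -16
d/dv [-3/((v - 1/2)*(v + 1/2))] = 96*v/(16*v^4 - 8*v^2 + 1)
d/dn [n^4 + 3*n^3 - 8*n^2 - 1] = n*(4*n^2 + 9*n - 16)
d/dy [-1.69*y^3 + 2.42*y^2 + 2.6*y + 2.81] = -5.07*y^2 + 4.84*y + 2.6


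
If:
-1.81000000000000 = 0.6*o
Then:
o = -3.02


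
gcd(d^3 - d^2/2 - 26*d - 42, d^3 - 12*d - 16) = d + 2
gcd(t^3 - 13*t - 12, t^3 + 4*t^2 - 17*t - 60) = t^2 - t - 12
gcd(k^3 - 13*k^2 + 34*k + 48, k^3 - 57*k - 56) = k^2 - 7*k - 8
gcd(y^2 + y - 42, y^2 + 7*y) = y + 7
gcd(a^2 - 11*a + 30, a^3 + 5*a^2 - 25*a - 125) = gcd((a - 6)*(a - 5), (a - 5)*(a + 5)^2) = a - 5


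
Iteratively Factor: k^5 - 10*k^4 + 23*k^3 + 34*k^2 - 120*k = (k + 2)*(k^4 - 12*k^3 + 47*k^2 - 60*k) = (k - 3)*(k + 2)*(k^3 - 9*k^2 + 20*k) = (k - 4)*(k - 3)*(k + 2)*(k^2 - 5*k) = (k - 5)*(k - 4)*(k - 3)*(k + 2)*(k)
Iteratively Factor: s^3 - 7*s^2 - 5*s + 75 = (s - 5)*(s^2 - 2*s - 15) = (s - 5)^2*(s + 3)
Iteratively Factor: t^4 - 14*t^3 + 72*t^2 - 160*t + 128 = (t - 2)*(t^3 - 12*t^2 + 48*t - 64) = (t - 4)*(t - 2)*(t^2 - 8*t + 16) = (t - 4)^2*(t - 2)*(t - 4)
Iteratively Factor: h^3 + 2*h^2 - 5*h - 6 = (h + 1)*(h^2 + h - 6) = (h - 2)*(h + 1)*(h + 3)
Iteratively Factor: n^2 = (n)*(n)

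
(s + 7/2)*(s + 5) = s^2 + 17*s/2 + 35/2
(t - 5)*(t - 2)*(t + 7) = t^3 - 39*t + 70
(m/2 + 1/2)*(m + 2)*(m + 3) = m^3/2 + 3*m^2 + 11*m/2 + 3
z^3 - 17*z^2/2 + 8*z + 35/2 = (z - 7)*(z - 5/2)*(z + 1)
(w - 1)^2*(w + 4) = w^3 + 2*w^2 - 7*w + 4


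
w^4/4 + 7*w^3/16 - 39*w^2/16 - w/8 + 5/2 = (w/4 + 1)*(w - 2)*(w - 5/4)*(w + 1)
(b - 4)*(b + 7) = b^2 + 3*b - 28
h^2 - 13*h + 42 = (h - 7)*(h - 6)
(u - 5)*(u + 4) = u^2 - u - 20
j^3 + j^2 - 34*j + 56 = (j - 4)*(j - 2)*(j + 7)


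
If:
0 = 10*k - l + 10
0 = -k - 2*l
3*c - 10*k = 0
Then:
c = -200/63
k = -20/21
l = 10/21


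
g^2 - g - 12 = (g - 4)*(g + 3)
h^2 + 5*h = h*(h + 5)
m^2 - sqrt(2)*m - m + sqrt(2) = (m - 1)*(m - sqrt(2))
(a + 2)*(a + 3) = a^2 + 5*a + 6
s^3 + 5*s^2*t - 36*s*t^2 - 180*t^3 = (s - 6*t)*(s + 5*t)*(s + 6*t)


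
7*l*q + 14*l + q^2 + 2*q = (7*l + q)*(q + 2)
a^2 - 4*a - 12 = (a - 6)*(a + 2)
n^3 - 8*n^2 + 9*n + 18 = (n - 6)*(n - 3)*(n + 1)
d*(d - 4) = d^2 - 4*d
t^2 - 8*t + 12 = (t - 6)*(t - 2)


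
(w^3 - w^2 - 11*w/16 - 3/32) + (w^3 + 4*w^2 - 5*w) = 2*w^3 + 3*w^2 - 91*w/16 - 3/32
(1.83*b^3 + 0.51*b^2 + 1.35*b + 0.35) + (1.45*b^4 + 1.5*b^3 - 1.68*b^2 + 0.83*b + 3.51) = 1.45*b^4 + 3.33*b^3 - 1.17*b^2 + 2.18*b + 3.86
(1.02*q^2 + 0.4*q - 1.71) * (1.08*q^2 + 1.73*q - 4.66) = 1.1016*q^4 + 2.1966*q^3 - 5.908*q^2 - 4.8223*q + 7.9686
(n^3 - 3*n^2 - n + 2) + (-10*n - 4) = n^3 - 3*n^2 - 11*n - 2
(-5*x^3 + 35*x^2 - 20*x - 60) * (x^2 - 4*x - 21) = -5*x^5 + 55*x^4 - 55*x^3 - 715*x^2 + 660*x + 1260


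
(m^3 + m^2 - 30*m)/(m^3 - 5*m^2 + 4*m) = (m^2 + m - 30)/(m^2 - 5*m + 4)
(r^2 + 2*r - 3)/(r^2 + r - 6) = (r - 1)/(r - 2)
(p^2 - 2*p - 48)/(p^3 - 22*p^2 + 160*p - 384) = (p + 6)/(p^2 - 14*p + 48)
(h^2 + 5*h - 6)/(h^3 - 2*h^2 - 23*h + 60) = (h^2 + 5*h - 6)/(h^3 - 2*h^2 - 23*h + 60)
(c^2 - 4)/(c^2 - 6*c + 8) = (c + 2)/(c - 4)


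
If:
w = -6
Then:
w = -6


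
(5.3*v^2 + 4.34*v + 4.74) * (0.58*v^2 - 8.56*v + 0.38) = 3.074*v^4 - 42.8508*v^3 - 32.3872*v^2 - 38.9252*v + 1.8012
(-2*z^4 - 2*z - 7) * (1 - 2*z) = 4*z^5 - 2*z^4 + 4*z^2 + 12*z - 7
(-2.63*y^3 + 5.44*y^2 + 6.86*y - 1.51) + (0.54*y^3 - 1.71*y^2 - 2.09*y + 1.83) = -2.09*y^3 + 3.73*y^2 + 4.77*y + 0.32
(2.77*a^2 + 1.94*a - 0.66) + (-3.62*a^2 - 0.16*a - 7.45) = -0.85*a^2 + 1.78*a - 8.11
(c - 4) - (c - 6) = 2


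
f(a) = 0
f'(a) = 0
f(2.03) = 0.00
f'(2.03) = 0.00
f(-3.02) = 0.00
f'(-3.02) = 0.00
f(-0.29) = 0.00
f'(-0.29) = 0.00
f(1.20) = 0.00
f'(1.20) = 0.00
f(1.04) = 0.00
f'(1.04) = 0.00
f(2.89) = 0.00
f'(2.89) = 0.00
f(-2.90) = 0.00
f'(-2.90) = 0.00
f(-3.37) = 0.00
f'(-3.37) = 0.00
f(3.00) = 0.00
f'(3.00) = 0.00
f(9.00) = 0.00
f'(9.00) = 0.00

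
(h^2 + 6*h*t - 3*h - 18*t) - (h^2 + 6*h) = 6*h*t - 9*h - 18*t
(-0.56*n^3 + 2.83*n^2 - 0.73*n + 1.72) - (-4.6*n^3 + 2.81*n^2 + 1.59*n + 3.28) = 4.04*n^3 + 0.02*n^2 - 2.32*n - 1.56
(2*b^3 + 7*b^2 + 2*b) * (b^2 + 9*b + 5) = 2*b^5 + 25*b^4 + 75*b^3 + 53*b^2 + 10*b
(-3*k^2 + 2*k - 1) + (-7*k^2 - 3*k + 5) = -10*k^2 - k + 4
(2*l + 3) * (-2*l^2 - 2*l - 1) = -4*l^3 - 10*l^2 - 8*l - 3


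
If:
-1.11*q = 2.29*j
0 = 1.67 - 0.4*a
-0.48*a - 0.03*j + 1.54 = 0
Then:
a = 4.18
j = -15.47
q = 31.91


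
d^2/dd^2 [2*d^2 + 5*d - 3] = 4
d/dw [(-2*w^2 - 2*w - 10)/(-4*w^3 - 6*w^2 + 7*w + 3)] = 2*(-4*w^4 - 8*w^3 - 73*w^2 - 66*w + 32)/(16*w^6 + 48*w^5 - 20*w^4 - 108*w^3 + 13*w^2 + 42*w + 9)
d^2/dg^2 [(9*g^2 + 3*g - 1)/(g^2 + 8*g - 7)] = 2*(-69*g^3 + 186*g^2 + 39*g + 538)/(g^6 + 24*g^5 + 171*g^4 + 176*g^3 - 1197*g^2 + 1176*g - 343)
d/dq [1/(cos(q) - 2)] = sin(q)/(cos(q) - 2)^2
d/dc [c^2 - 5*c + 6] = 2*c - 5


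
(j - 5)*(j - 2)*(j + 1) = j^3 - 6*j^2 + 3*j + 10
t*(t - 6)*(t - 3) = t^3 - 9*t^2 + 18*t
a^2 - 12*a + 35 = (a - 7)*(a - 5)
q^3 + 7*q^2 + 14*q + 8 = (q + 1)*(q + 2)*(q + 4)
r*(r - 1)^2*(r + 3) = r^4 + r^3 - 5*r^2 + 3*r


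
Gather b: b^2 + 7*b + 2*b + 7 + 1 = b^2 + 9*b + 8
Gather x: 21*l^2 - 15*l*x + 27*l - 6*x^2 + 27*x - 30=21*l^2 + 27*l - 6*x^2 + x*(27 - 15*l) - 30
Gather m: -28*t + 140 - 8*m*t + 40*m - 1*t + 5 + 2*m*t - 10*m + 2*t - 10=m*(30 - 6*t) - 27*t + 135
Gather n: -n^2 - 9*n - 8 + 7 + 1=-n^2 - 9*n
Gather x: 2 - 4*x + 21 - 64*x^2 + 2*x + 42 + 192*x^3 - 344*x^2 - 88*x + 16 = 192*x^3 - 408*x^2 - 90*x + 81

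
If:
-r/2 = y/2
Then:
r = -y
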